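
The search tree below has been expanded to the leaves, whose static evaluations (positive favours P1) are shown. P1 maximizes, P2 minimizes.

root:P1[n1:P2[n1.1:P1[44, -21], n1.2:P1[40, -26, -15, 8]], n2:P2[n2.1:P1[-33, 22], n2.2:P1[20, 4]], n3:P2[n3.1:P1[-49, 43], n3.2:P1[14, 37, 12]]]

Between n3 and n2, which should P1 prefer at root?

n3

n3.1 (P1): max(-49, 43) = 43
n3.2 (P1): max(14, 37, 12) = 37
n3 (P2): min(43, 37) = 37
n2.1 (P1): max(-33, 22) = 22
n2.2 (P1): max(20, 4) = 20
n2 (P2): min(22, 20) = 20
P1 prefers the higher value; n3=37, n2=20. n3 is better since 37 > 20.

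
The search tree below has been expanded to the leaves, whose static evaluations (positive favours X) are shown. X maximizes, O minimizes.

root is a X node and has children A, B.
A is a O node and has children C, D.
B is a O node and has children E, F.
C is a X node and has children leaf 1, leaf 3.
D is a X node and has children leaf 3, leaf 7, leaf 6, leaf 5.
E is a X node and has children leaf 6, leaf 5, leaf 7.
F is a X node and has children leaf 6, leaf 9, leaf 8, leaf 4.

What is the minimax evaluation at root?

7

C (X): max(1, 3) = 3
D (X): max(3, 7, 6, 5) = 7
A (O): min(3, 7) = 3
E (X): max(6, 5, 7) = 7
F (X): max(6, 9, 8, 4) = 9
B (O): min(7, 9) = 7
root (X): max(3, 7) = 7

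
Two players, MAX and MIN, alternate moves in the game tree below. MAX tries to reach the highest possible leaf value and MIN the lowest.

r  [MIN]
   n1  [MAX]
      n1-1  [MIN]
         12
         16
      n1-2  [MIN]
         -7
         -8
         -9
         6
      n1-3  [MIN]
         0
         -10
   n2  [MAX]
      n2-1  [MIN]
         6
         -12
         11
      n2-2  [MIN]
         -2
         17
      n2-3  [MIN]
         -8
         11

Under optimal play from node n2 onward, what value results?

n2-1 (MIN): min(6, -12, 11) = -12
n2-2 (MIN): min(-2, 17) = -2
n2-3 (MIN): min(-8, 11) = -8
n2 (MAX): max(-12, -2, -8) = -2

-2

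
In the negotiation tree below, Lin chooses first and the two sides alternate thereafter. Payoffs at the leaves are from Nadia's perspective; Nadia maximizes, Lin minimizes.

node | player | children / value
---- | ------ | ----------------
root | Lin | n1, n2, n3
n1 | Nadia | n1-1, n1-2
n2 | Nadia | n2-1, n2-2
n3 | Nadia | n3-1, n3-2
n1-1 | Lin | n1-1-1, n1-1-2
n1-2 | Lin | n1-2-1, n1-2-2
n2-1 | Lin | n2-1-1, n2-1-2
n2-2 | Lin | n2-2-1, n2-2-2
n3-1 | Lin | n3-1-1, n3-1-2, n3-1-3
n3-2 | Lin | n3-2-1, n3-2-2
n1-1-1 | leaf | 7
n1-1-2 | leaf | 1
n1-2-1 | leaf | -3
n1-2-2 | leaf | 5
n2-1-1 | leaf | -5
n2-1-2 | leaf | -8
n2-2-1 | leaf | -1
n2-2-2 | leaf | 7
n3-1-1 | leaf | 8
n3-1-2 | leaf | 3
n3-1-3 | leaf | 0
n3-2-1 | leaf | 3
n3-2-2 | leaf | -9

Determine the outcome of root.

n1-1 (Lin): min(7, 1) = 1
n1-2 (Lin): min(-3, 5) = -3
n1 (Nadia): max(1, -3) = 1
n2-1 (Lin): min(-5, -8) = -8
n2-2 (Lin): min(-1, 7) = -1
n2 (Nadia): max(-8, -1) = -1
n3-1 (Lin): min(8, 3, 0) = 0
n3-2 (Lin): min(3, -9) = -9
n3 (Nadia): max(0, -9) = 0
root (Lin): min(1, -1, 0) = -1

-1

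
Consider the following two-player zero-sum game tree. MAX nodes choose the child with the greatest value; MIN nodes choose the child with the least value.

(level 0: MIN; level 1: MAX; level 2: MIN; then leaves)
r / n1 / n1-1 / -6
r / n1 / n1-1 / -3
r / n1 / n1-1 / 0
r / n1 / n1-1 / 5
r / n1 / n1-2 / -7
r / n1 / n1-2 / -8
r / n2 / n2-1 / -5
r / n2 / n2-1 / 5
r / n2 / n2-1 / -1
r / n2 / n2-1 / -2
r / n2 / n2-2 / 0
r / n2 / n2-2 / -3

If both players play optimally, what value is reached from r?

-6

n1-1 (MIN): min(-6, -3, 0, 5) = -6
n1-2 (MIN): min(-7, -8) = -8
n1 (MAX): max(-6, -8) = -6
n2-1 (MIN): min(-5, 5, -1, -2) = -5
n2-2 (MIN): min(0, -3) = -3
n2 (MAX): max(-5, -3) = -3
r (MIN): min(-6, -3) = -6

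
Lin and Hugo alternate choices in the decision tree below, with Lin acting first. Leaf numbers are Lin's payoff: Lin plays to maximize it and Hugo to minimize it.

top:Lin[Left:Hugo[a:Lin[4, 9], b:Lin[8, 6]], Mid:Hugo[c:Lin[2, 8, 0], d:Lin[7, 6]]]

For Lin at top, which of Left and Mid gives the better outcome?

a (Lin): max(4, 9) = 9
b (Lin): max(8, 6) = 8
Left (Hugo): min(9, 8) = 8
c (Lin): max(2, 8, 0) = 8
d (Lin): max(7, 6) = 7
Mid (Hugo): min(8, 7) = 7
Lin prefers the higher value; Left=8, Mid=7. Left is better since 8 > 7.

Left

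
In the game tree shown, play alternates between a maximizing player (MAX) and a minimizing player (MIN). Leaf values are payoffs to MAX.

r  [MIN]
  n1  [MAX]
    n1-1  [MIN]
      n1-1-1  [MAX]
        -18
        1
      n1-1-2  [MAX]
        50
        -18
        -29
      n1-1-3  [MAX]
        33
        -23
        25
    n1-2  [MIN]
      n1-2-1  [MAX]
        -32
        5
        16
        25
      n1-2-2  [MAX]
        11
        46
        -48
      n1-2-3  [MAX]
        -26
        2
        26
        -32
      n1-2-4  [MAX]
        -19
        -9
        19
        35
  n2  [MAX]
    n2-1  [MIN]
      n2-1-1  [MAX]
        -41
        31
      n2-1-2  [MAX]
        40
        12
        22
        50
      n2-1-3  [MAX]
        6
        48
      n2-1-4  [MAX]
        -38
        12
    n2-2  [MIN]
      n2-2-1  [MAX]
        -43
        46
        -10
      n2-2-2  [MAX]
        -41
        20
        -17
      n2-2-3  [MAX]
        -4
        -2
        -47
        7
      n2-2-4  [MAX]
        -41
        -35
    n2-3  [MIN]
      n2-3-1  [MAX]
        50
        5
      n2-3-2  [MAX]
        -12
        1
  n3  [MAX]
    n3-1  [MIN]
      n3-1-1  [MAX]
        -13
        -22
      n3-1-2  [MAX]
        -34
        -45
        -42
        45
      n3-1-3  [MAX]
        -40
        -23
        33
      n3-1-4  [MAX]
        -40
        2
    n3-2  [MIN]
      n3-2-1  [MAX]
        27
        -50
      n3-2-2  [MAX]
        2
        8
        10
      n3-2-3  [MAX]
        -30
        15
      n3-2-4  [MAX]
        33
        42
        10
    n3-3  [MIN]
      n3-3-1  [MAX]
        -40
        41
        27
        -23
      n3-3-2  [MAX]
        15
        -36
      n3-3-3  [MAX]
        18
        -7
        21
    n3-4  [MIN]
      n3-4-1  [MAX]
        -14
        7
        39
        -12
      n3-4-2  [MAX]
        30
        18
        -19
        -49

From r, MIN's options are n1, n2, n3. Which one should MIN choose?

n1-1-1 (MAX): max(-18, 1) = 1
n1-1-2 (MAX): max(50, -18, -29) = 50
n1-1-3 (MAX): max(33, -23, 25) = 33
n1-1 (MIN): min(1, 50, 33) = 1
n1-2-1 (MAX): max(-32, 5, 16, 25) = 25
n1-2-2 (MAX): max(11, 46, -48) = 46
n1-2-3 (MAX): max(-26, 2, 26, -32) = 26
n1-2-4 (MAX): max(-19, -9, 19, 35) = 35
n1-2 (MIN): min(25, 46, 26, 35) = 25
n1 (MAX): max(1, 25) = 25
n2-1-1 (MAX): max(-41, 31) = 31
n2-1-2 (MAX): max(40, 12, 22, 50) = 50
n2-1-3 (MAX): max(6, 48) = 48
n2-1-4 (MAX): max(-38, 12) = 12
n2-1 (MIN): min(31, 50, 48, 12) = 12
n2-2-1 (MAX): max(-43, 46, -10) = 46
n2-2-2 (MAX): max(-41, 20, -17) = 20
n2-2-3 (MAX): max(-4, -2, -47, 7) = 7
n2-2-4 (MAX): max(-41, -35) = -35
n2-2 (MIN): min(46, 20, 7, -35) = -35
n2-3-1 (MAX): max(50, 5) = 50
n2-3-2 (MAX): max(-12, 1) = 1
n2-3 (MIN): min(50, 1) = 1
n2 (MAX): max(12, -35, 1) = 12
n3-1-1 (MAX): max(-13, -22) = -13
n3-1-2 (MAX): max(-34, -45, -42, 45) = 45
n3-1-3 (MAX): max(-40, -23, 33) = 33
n3-1-4 (MAX): max(-40, 2) = 2
n3-1 (MIN): min(-13, 45, 33, 2) = -13
n3-2-1 (MAX): max(27, -50) = 27
n3-2-2 (MAX): max(2, 8, 10) = 10
n3-2-3 (MAX): max(-30, 15) = 15
n3-2-4 (MAX): max(33, 42, 10) = 42
n3-2 (MIN): min(27, 10, 15, 42) = 10
n3-3-1 (MAX): max(-40, 41, 27, -23) = 41
n3-3-2 (MAX): max(15, -36) = 15
n3-3-3 (MAX): max(18, -7, 21) = 21
n3-3 (MIN): min(41, 15, 21) = 15
n3-4-1 (MAX): max(-14, 7, 39, -12) = 39
n3-4-2 (MAX): max(30, 18, -19, -49) = 30
n3-4 (MIN): min(39, 30) = 30
n3 (MAX): max(-13, 10, 15, 30) = 30
r (MIN): min(25, 12, 30) = 12
MIN at r wants the lowest of {n1=25, n2=12, n3=30}, so chooses n2.

n2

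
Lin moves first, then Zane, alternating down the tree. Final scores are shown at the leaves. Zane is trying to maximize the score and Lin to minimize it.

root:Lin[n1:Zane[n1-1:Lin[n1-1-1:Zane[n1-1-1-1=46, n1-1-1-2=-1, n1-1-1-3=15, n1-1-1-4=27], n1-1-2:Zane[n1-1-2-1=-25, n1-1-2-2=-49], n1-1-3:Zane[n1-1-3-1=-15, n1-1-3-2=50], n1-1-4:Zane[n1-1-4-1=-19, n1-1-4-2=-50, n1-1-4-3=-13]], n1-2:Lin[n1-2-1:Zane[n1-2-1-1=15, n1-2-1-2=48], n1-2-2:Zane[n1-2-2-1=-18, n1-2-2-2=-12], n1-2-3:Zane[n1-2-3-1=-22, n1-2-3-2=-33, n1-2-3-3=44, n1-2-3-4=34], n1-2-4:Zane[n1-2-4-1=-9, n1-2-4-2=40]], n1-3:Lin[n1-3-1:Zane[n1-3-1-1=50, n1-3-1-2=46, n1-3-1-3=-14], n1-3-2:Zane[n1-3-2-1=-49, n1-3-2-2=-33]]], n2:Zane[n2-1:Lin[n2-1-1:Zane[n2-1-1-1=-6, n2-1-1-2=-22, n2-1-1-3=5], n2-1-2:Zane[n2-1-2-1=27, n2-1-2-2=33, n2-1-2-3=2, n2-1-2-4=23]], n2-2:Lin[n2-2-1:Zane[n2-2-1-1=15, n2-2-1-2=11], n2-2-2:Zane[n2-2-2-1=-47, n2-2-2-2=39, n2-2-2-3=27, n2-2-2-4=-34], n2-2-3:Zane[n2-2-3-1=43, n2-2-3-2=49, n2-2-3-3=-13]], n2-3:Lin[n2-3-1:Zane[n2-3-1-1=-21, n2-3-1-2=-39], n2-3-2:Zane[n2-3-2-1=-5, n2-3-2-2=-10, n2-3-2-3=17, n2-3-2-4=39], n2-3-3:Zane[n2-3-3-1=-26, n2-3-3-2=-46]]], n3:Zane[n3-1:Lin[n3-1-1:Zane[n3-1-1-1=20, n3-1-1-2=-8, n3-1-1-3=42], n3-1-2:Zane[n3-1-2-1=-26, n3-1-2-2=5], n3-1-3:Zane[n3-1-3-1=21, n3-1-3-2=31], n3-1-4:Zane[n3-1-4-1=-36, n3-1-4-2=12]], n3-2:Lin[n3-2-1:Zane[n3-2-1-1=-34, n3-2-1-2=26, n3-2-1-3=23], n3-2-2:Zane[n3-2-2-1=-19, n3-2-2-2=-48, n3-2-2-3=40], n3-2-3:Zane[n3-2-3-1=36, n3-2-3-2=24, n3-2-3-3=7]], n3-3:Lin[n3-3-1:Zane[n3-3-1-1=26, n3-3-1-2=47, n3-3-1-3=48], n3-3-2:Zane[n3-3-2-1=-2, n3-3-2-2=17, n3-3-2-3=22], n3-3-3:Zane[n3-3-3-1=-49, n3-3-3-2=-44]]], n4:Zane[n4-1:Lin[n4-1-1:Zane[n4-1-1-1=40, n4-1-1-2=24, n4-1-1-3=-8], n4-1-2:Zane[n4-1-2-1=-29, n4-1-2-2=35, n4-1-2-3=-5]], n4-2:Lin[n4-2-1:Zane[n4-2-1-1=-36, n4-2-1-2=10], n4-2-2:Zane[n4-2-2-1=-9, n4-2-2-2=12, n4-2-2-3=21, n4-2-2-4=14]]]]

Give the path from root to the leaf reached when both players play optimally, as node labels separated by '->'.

root -> n1 -> n1-2 -> n1-2-2 -> n1-2-2-2

n1-1-1 (Zane): max(46, -1, 15, 27) = 46
n1-1-2 (Zane): max(-25, -49) = -25
n1-1-3 (Zane): max(-15, 50) = 50
n1-1-4 (Zane): max(-19, -50, -13) = -13
n1-1 (Lin): min(46, -25, 50, -13) = -25
n1-2-1 (Zane): max(15, 48) = 48
n1-2-2 (Zane): max(-18, -12) = -12
n1-2-3 (Zane): max(-22, -33, 44, 34) = 44
n1-2-4 (Zane): max(-9, 40) = 40
n1-2 (Lin): min(48, -12, 44, 40) = -12
n1-3-1 (Zane): max(50, 46, -14) = 50
n1-3-2 (Zane): max(-49, -33) = -33
n1-3 (Lin): min(50, -33) = -33
n1 (Zane): max(-25, -12, -33) = -12
n2-1-1 (Zane): max(-6, -22, 5) = 5
n2-1-2 (Zane): max(27, 33, 2, 23) = 33
n2-1 (Lin): min(5, 33) = 5
n2-2-1 (Zane): max(15, 11) = 15
n2-2-2 (Zane): max(-47, 39, 27, -34) = 39
n2-2-3 (Zane): max(43, 49, -13) = 49
n2-2 (Lin): min(15, 39, 49) = 15
n2-3-1 (Zane): max(-21, -39) = -21
n2-3-2 (Zane): max(-5, -10, 17, 39) = 39
n2-3-3 (Zane): max(-26, -46) = -26
n2-3 (Lin): min(-21, 39, -26) = -26
n2 (Zane): max(5, 15, -26) = 15
n3-1-1 (Zane): max(20, -8, 42) = 42
n3-1-2 (Zane): max(-26, 5) = 5
n3-1-3 (Zane): max(21, 31) = 31
n3-1-4 (Zane): max(-36, 12) = 12
n3-1 (Lin): min(42, 5, 31, 12) = 5
n3-2-1 (Zane): max(-34, 26, 23) = 26
n3-2-2 (Zane): max(-19, -48, 40) = 40
n3-2-3 (Zane): max(36, 24, 7) = 36
n3-2 (Lin): min(26, 40, 36) = 26
n3-3-1 (Zane): max(26, 47, 48) = 48
n3-3-2 (Zane): max(-2, 17, 22) = 22
n3-3-3 (Zane): max(-49, -44) = -44
n3-3 (Lin): min(48, 22, -44) = -44
n3 (Zane): max(5, 26, -44) = 26
n4-1-1 (Zane): max(40, 24, -8) = 40
n4-1-2 (Zane): max(-29, 35, -5) = 35
n4-1 (Lin): min(40, 35) = 35
n4-2-1 (Zane): max(-36, 10) = 10
n4-2-2 (Zane): max(-9, 12, 21, 14) = 21
n4-2 (Lin): min(10, 21) = 10
n4 (Zane): max(35, 10) = 35
root (Lin): min(-12, 15, 26, 35) = -12
At root, Lin picks n1 (lowest: -12).
At n1, Zane picks n1-2 (highest: -12).
At n1-2, Lin picks n1-2-2 (lowest: -12).
At n1-2-2, Zane picks n1-2-2-2 (highest: -12).
Terminal value -12.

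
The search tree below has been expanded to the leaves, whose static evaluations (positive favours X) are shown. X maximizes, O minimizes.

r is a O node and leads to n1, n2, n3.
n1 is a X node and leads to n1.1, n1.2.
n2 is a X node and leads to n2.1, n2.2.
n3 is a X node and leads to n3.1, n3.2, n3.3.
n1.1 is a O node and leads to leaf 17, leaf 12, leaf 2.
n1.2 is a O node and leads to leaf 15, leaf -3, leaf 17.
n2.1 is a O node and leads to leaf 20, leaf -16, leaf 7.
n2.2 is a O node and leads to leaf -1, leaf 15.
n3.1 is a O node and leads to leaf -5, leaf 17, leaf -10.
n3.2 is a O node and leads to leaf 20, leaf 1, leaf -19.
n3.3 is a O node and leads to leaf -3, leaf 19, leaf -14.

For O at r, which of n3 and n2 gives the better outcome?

n3.1 (O): min(-5, 17, -10) = -10
n3.2 (O): min(20, 1, -19) = -19
n3.3 (O): min(-3, 19, -14) = -14
n3 (X): max(-10, -19, -14) = -10
n2.1 (O): min(20, -16, 7) = -16
n2.2 (O): min(-1, 15) = -1
n2 (X): max(-16, -1) = -1
O prefers the lower value; n3=-10, n2=-1. n3 is better since -10 < -1.

n3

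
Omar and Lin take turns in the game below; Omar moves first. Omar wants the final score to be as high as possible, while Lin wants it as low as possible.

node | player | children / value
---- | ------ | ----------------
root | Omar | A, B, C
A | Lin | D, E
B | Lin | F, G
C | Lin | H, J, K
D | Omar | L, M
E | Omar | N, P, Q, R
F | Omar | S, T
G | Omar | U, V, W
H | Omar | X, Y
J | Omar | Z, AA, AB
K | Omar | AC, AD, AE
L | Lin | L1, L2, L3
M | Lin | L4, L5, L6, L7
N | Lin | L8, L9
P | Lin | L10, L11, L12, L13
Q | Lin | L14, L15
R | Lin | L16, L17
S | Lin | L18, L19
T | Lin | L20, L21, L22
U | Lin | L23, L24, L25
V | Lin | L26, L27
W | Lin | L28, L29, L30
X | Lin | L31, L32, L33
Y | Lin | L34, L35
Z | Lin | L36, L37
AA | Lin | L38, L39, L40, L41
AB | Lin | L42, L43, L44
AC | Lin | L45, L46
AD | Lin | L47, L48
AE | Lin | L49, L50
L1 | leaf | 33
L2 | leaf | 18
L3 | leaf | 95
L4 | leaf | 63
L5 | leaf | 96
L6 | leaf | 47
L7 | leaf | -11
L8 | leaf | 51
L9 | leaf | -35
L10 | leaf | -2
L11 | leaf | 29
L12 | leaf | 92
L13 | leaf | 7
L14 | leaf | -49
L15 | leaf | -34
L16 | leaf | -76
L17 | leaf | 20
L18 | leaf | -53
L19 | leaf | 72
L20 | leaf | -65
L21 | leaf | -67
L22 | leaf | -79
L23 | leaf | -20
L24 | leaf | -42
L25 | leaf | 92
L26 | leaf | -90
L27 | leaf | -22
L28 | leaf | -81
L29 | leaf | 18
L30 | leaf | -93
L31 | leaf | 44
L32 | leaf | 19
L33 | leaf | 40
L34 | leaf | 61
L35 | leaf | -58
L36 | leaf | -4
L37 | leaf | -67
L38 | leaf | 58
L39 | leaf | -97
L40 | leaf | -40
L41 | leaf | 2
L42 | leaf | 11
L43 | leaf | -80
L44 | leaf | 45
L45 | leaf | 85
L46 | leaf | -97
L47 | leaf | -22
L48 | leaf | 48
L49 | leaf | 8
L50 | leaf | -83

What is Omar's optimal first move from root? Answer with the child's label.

L (Lin): min(33, 18, 95) = 18
M (Lin): min(63, 96, 47, -11) = -11
D (Omar): max(18, -11) = 18
N (Lin): min(51, -35) = -35
P (Lin): min(-2, 29, 92, 7) = -2
Q (Lin): min(-49, -34) = -49
R (Lin): min(-76, 20) = -76
E (Omar): max(-35, -2, -49, -76) = -2
A (Lin): min(18, -2) = -2
S (Lin): min(-53, 72) = -53
T (Lin): min(-65, -67, -79) = -79
F (Omar): max(-53, -79) = -53
U (Lin): min(-20, -42, 92) = -42
V (Lin): min(-90, -22) = -90
W (Lin): min(-81, 18, -93) = -93
G (Omar): max(-42, -90, -93) = -42
B (Lin): min(-53, -42) = -53
X (Lin): min(44, 19, 40) = 19
Y (Lin): min(61, -58) = -58
H (Omar): max(19, -58) = 19
Z (Lin): min(-4, -67) = -67
AA (Lin): min(58, -97, -40, 2) = -97
AB (Lin): min(11, -80, 45) = -80
J (Omar): max(-67, -97, -80) = -67
AC (Lin): min(85, -97) = -97
AD (Lin): min(-22, 48) = -22
AE (Lin): min(8, -83) = -83
K (Omar): max(-97, -22, -83) = -22
C (Lin): min(19, -67, -22) = -67
root (Omar): max(-2, -53, -67) = -2
Omar at root wants the highest of {A=-2, B=-53, C=-67}, so chooses A.

A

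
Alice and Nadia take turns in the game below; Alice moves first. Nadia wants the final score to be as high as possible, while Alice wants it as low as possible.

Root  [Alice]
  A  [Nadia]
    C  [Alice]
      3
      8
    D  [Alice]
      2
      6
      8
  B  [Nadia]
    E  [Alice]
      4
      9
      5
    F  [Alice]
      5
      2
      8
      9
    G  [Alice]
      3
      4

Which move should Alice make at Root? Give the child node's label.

A

C (Alice): min(3, 8) = 3
D (Alice): min(2, 6, 8) = 2
A (Nadia): max(3, 2) = 3
E (Alice): min(4, 9, 5) = 4
F (Alice): min(5, 2, 8, 9) = 2
G (Alice): min(3, 4) = 3
B (Nadia): max(4, 2, 3) = 4
Root (Alice): min(3, 4) = 3
Alice at Root wants the lowest of {A=3, B=4}, so chooses A.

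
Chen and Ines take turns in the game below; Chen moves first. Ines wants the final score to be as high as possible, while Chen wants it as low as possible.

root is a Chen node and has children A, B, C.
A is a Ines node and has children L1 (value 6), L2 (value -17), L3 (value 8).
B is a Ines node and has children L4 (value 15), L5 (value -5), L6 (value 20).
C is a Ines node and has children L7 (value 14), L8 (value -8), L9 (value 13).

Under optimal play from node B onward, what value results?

20

B (Ines): max(15, -5, 20) = 20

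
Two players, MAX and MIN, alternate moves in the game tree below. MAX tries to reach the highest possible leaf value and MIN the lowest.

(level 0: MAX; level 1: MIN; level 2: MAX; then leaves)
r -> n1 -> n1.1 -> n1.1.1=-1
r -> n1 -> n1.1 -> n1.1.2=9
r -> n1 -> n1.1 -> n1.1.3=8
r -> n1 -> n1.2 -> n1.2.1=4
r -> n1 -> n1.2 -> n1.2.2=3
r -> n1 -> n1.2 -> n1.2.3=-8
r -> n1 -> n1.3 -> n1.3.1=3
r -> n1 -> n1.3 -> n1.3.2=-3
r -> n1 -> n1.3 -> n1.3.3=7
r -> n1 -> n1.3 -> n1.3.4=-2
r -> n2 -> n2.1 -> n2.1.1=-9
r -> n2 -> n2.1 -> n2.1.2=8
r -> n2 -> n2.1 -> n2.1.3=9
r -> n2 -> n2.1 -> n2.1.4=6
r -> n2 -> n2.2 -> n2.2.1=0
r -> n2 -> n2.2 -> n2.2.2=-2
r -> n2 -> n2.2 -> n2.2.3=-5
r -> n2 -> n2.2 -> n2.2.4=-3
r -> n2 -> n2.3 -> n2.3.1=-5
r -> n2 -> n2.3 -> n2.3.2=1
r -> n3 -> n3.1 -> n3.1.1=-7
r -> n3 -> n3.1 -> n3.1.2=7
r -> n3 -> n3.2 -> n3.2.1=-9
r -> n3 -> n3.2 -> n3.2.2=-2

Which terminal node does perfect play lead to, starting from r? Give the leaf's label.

n1.1 (MAX): max(-1, 9, 8) = 9
n1.2 (MAX): max(4, 3, -8) = 4
n1.3 (MAX): max(3, -3, 7, -2) = 7
n1 (MIN): min(9, 4, 7) = 4
n2.1 (MAX): max(-9, 8, 9, 6) = 9
n2.2 (MAX): max(0, -2, -5, -3) = 0
n2.3 (MAX): max(-5, 1) = 1
n2 (MIN): min(9, 0, 1) = 0
n3.1 (MAX): max(-7, 7) = 7
n3.2 (MAX): max(-9, -2) = -2
n3 (MIN): min(7, -2) = -2
r (MAX): max(4, 0, -2) = 4
At r, MAX picks n1 (highest: 4).
At n1, MIN picks n1.2 (lowest: 4).
At n1.2, MAX picks n1.2.1 (highest: 4).
Terminal value 4.

n1.2.1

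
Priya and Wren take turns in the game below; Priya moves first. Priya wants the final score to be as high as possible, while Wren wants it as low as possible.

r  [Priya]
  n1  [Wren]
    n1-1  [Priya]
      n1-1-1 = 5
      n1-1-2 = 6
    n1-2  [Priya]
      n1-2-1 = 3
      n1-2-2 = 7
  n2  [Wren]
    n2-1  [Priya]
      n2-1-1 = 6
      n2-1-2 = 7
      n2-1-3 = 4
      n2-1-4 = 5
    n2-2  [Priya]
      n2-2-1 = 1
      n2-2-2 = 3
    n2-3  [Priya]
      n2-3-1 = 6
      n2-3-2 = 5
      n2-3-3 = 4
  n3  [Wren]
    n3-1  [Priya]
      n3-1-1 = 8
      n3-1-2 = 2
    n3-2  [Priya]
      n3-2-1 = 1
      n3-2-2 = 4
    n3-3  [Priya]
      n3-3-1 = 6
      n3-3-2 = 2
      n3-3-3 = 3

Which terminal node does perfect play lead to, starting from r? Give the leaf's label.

n1-1-2

n1-1 (Priya): max(5, 6) = 6
n1-2 (Priya): max(3, 7) = 7
n1 (Wren): min(6, 7) = 6
n2-1 (Priya): max(6, 7, 4, 5) = 7
n2-2 (Priya): max(1, 3) = 3
n2-3 (Priya): max(6, 5, 4) = 6
n2 (Wren): min(7, 3, 6) = 3
n3-1 (Priya): max(8, 2) = 8
n3-2 (Priya): max(1, 4) = 4
n3-3 (Priya): max(6, 2, 3) = 6
n3 (Wren): min(8, 4, 6) = 4
r (Priya): max(6, 3, 4) = 6
At r, Priya picks n1 (highest: 6).
At n1, Wren picks n1-1 (lowest: 6).
At n1-1, Priya picks n1-1-2 (highest: 6).
Terminal value 6.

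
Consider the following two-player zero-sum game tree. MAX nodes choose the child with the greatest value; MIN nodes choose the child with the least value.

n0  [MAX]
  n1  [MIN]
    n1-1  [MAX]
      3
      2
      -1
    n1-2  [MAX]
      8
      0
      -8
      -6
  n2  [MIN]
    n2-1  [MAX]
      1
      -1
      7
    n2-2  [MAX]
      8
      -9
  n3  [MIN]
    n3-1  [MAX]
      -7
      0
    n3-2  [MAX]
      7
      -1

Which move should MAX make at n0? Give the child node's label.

n1-1 (MAX): max(3, 2, -1) = 3
n1-2 (MAX): max(8, 0, -8, -6) = 8
n1 (MIN): min(3, 8) = 3
n2-1 (MAX): max(1, -1, 7) = 7
n2-2 (MAX): max(8, -9) = 8
n2 (MIN): min(7, 8) = 7
n3-1 (MAX): max(-7, 0) = 0
n3-2 (MAX): max(7, -1) = 7
n3 (MIN): min(0, 7) = 0
n0 (MAX): max(3, 7, 0) = 7
MAX at n0 wants the highest of {n1=3, n2=7, n3=0}, so chooses n2.

n2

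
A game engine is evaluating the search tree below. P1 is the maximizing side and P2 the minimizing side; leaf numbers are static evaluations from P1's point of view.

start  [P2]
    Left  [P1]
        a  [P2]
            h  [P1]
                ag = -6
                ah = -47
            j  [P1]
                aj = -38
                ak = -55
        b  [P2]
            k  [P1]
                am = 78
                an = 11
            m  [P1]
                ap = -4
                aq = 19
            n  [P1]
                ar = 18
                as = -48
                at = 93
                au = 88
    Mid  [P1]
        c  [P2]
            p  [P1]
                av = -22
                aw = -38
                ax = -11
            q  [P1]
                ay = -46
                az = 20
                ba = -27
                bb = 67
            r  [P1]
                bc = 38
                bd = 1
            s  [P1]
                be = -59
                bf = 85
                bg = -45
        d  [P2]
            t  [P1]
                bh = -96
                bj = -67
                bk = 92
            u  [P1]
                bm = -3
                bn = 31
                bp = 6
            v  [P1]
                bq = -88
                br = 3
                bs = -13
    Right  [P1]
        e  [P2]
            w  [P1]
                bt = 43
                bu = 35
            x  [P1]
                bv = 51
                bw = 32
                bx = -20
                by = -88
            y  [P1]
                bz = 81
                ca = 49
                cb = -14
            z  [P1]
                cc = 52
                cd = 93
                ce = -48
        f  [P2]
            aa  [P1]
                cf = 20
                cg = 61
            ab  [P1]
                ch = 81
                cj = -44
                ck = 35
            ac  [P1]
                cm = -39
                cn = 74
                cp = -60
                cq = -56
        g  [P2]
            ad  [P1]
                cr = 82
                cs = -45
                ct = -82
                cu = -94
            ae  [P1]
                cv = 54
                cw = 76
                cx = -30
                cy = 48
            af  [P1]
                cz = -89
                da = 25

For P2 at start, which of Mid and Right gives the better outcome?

Mid

p (P1): max(-22, -38, -11) = -11
q (P1): max(-46, 20, -27, 67) = 67
r (P1): max(38, 1) = 38
s (P1): max(-59, 85, -45) = 85
c (P2): min(-11, 67, 38, 85) = -11
t (P1): max(-96, -67, 92) = 92
u (P1): max(-3, 31, 6) = 31
v (P1): max(-88, 3, -13) = 3
d (P2): min(92, 31, 3) = 3
Mid (P1): max(-11, 3) = 3
w (P1): max(43, 35) = 43
x (P1): max(51, 32, -20, -88) = 51
y (P1): max(81, 49, -14) = 81
z (P1): max(52, 93, -48) = 93
e (P2): min(43, 51, 81, 93) = 43
aa (P1): max(20, 61) = 61
ab (P1): max(81, -44, 35) = 81
ac (P1): max(-39, 74, -60, -56) = 74
f (P2): min(61, 81, 74) = 61
ad (P1): max(82, -45, -82, -94) = 82
ae (P1): max(54, 76, -30, 48) = 76
af (P1): max(-89, 25) = 25
g (P2): min(82, 76, 25) = 25
Right (P1): max(43, 61, 25) = 61
P2 prefers the lower value; Mid=3, Right=61. Mid is better since 3 < 61.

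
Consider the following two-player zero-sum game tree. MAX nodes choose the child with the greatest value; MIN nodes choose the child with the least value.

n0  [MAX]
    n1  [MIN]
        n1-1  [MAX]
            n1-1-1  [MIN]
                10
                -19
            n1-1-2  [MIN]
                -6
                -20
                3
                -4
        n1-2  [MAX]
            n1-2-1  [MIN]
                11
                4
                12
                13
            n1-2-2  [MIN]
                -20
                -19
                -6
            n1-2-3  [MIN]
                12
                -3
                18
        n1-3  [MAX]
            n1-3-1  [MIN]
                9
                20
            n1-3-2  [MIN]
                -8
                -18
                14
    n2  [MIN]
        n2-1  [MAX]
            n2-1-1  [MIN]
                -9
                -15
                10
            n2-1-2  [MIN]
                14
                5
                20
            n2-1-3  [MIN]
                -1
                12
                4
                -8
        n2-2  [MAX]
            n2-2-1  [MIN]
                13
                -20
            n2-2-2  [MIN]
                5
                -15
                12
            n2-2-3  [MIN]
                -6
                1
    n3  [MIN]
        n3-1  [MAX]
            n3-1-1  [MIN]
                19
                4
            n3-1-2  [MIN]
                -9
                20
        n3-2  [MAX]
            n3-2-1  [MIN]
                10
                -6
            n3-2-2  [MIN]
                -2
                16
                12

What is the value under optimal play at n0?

n1-1-1 (MIN): min(10, -19) = -19
n1-1-2 (MIN): min(-6, -20, 3, -4) = -20
n1-1 (MAX): max(-19, -20) = -19
n1-2-1 (MIN): min(11, 4, 12, 13) = 4
n1-2-2 (MIN): min(-20, -19, -6) = -20
n1-2-3 (MIN): min(12, -3, 18) = -3
n1-2 (MAX): max(4, -20, -3) = 4
n1-3-1 (MIN): min(9, 20) = 9
n1-3-2 (MIN): min(-8, -18, 14) = -18
n1-3 (MAX): max(9, -18) = 9
n1 (MIN): min(-19, 4, 9) = -19
n2-1-1 (MIN): min(-9, -15, 10) = -15
n2-1-2 (MIN): min(14, 5, 20) = 5
n2-1-3 (MIN): min(-1, 12, 4, -8) = -8
n2-1 (MAX): max(-15, 5, -8) = 5
n2-2-1 (MIN): min(13, -20) = -20
n2-2-2 (MIN): min(5, -15, 12) = -15
n2-2-3 (MIN): min(-6, 1) = -6
n2-2 (MAX): max(-20, -15, -6) = -6
n2 (MIN): min(5, -6) = -6
n3-1-1 (MIN): min(19, 4) = 4
n3-1-2 (MIN): min(-9, 20) = -9
n3-1 (MAX): max(4, -9) = 4
n3-2-1 (MIN): min(10, -6) = -6
n3-2-2 (MIN): min(-2, 16, 12) = -2
n3-2 (MAX): max(-6, -2) = -2
n3 (MIN): min(4, -2) = -2
n0 (MAX): max(-19, -6, -2) = -2

-2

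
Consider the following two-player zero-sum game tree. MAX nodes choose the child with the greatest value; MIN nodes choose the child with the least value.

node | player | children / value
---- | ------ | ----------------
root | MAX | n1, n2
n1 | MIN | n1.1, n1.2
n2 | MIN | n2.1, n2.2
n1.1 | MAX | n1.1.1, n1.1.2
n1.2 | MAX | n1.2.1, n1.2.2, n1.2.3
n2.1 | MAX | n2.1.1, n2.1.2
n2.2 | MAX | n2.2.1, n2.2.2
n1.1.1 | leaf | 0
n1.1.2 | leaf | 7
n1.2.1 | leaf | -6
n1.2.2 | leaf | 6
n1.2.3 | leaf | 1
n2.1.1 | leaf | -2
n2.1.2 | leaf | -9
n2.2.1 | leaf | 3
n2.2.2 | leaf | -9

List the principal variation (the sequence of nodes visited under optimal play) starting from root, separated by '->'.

root -> n1 -> n1.2 -> n1.2.2

n1.1 (MAX): max(0, 7) = 7
n1.2 (MAX): max(-6, 6, 1) = 6
n1 (MIN): min(7, 6) = 6
n2.1 (MAX): max(-2, -9) = -2
n2.2 (MAX): max(3, -9) = 3
n2 (MIN): min(-2, 3) = -2
root (MAX): max(6, -2) = 6
At root, MAX picks n1 (highest: 6).
At n1, MIN picks n1.2 (lowest: 6).
At n1.2, MAX picks n1.2.2 (highest: 6).
Terminal value 6.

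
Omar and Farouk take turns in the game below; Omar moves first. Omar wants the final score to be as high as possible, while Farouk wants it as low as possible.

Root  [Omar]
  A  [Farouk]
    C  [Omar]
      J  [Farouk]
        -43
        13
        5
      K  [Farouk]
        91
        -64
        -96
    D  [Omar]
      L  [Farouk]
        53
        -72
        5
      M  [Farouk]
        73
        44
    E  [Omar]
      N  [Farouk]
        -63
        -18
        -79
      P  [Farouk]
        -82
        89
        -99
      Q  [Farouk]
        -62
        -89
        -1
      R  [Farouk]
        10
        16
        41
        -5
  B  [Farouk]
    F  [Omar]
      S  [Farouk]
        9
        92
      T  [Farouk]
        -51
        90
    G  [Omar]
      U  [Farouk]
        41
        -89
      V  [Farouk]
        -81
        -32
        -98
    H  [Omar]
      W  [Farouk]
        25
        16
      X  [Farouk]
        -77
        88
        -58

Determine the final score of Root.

-43

J (Farouk): min(-43, 13, 5) = -43
K (Farouk): min(91, -64, -96) = -96
C (Omar): max(-43, -96) = -43
L (Farouk): min(53, -72, 5) = -72
M (Farouk): min(73, 44) = 44
D (Omar): max(-72, 44) = 44
N (Farouk): min(-63, -18, -79) = -79
P (Farouk): min(-82, 89, -99) = -99
Q (Farouk): min(-62, -89, -1) = -89
R (Farouk): min(10, 16, 41, -5) = -5
E (Omar): max(-79, -99, -89, -5) = -5
A (Farouk): min(-43, 44, -5) = -43
S (Farouk): min(9, 92) = 9
T (Farouk): min(-51, 90) = -51
F (Omar): max(9, -51) = 9
U (Farouk): min(41, -89) = -89
V (Farouk): min(-81, -32, -98) = -98
G (Omar): max(-89, -98) = -89
W (Farouk): min(25, 16) = 16
X (Farouk): min(-77, 88, -58) = -77
H (Omar): max(16, -77) = 16
B (Farouk): min(9, -89, 16) = -89
Root (Omar): max(-43, -89) = -43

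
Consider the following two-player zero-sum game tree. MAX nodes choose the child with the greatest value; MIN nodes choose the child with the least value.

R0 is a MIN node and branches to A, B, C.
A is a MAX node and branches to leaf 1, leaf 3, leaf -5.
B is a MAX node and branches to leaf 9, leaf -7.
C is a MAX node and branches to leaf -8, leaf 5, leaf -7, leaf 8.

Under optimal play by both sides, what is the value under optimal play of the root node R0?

3

A (MAX): max(1, 3, -5) = 3
B (MAX): max(9, -7) = 9
C (MAX): max(-8, 5, -7, 8) = 8
R0 (MIN): min(3, 9, 8) = 3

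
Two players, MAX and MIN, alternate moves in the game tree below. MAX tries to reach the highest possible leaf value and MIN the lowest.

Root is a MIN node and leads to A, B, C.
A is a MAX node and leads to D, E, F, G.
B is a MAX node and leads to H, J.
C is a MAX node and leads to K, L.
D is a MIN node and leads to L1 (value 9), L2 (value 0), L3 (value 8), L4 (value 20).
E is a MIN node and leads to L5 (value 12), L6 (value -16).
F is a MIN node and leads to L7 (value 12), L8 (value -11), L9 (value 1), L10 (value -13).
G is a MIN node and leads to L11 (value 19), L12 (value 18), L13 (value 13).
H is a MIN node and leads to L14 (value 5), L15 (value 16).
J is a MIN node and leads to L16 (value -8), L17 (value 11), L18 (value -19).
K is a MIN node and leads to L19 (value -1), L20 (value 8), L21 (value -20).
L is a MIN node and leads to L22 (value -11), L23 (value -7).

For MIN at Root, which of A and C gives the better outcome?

C

D (MIN): min(9, 0, 8, 20) = 0
E (MIN): min(12, -16) = -16
F (MIN): min(12, -11, 1, -13) = -13
G (MIN): min(19, 18, 13) = 13
A (MAX): max(0, -16, -13, 13) = 13
K (MIN): min(-1, 8, -20) = -20
L (MIN): min(-11, -7) = -11
C (MAX): max(-20, -11) = -11
MIN prefers the lower value; A=13, C=-11. C is better since -11 < 13.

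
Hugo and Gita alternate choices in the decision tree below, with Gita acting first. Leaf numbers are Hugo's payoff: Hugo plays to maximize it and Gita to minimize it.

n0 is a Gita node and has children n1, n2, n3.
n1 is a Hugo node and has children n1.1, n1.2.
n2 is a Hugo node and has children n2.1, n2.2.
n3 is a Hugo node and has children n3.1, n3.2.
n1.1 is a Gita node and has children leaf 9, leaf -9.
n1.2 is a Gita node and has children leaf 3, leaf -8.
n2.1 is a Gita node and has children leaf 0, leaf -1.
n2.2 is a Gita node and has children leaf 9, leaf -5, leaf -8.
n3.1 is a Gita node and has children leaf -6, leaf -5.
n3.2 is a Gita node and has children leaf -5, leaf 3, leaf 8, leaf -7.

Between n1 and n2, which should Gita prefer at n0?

n1.1 (Gita): min(9, -9) = -9
n1.2 (Gita): min(3, -8) = -8
n1 (Hugo): max(-9, -8) = -8
n2.1 (Gita): min(0, -1) = -1
n2.2 (Gita): min(9, -5, -8) = -8
n2 (Hugo): max(-1, -8) = -1
Gita prefers the lower value; n1=-8, n2=-1. n1 is better since -8 < -1.

n1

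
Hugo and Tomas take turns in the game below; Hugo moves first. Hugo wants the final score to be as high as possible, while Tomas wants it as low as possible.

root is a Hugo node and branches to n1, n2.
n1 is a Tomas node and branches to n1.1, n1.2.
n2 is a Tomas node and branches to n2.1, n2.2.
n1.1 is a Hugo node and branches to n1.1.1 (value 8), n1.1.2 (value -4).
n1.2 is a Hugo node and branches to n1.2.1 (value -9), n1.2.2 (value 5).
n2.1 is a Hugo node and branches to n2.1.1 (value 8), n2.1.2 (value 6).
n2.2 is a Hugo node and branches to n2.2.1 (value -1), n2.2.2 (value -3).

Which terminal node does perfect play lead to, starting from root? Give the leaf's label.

n1.1 (Hugo): max(8, -4) = 8
n1.2 (Hugo): max(-9, 5) = 5
n1 (Tomas): min(8, 5) = 5
n2.1 (Hugo): max(8, 6) = 8
n2.2 (Hugo): max(-1, -3) = -1
n2 (Tomas): min(8, -1) = -1
root (Hugo): max(5, -1) = 5
At root, Hugo picks n1 (highest: 5).
At n1, Tomas picks n1.2 (lowest: 5).
At n1.2, Hugo picks n1.2.2 (highest: 5).
Terminal value 5.

n1.2.2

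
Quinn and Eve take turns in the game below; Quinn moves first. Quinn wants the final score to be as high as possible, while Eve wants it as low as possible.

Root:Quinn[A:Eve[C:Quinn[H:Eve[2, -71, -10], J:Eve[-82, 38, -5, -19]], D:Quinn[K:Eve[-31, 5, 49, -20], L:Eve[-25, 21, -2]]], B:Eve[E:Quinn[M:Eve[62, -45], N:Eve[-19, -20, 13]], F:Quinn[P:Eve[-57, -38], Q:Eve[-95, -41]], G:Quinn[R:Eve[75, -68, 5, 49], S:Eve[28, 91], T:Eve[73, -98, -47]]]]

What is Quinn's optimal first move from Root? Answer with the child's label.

B

H (Eve): min(2, -71, -10) = -71
J (Eve): min(-82, 38, -5, -19) = -82
C (Quinn): max(-71, -82) = -71
K (Eve): min(-31, 5, 49, -20) = -31
L (Eve): min(-25, 21, -2) = -25
D (Quinn): max(-31, -25) = -25
A (Eve): min(-71, -25) = -71
M (Eve): min(62, -45) = -45
N (Eve): min(-19, -20, 13) = -20
E (Quinn): max(-45, -20) = -20
P (Eve): min(-57, -38) = -57
Q (Eve): min(-95, -41) = -95
F (Quinn): max(-57, -95) = -57
R (Eve): min(75, -68, 5, 49) = -68
S (Eve): min(28, 91) = 28
T (Eve): min(73, -98, -47) = -98
G (Quinn): max(-68, 28, -98) = 28
B (Eve): min(-20, -57, 28) = -57
Root (Quinn): max(-71, -57) = -57
Quinn at Root wants the highest of {A=-71, B=-57}, so chooses B.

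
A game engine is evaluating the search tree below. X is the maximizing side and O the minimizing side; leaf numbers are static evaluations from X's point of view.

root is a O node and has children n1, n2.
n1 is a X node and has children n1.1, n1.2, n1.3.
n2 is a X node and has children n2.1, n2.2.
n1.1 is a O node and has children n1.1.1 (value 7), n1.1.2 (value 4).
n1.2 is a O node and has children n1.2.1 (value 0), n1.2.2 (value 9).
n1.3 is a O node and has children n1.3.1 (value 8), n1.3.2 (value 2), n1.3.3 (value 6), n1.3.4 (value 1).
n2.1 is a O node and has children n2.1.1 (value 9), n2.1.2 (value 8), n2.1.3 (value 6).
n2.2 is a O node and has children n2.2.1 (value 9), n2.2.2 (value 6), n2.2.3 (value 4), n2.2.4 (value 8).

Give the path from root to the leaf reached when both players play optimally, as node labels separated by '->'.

root -> n1 -> n1.1 -> n1.1.2

n1.1 (O): min(7, 4) = 4
n1.2 (O): min(0, 9) = 0
n1.3 (O): min(8, 2, 6, 1) = 1
n1 (X): max(4, 0, 1) = 4
n2.1 (O): min(9, 8, 6) = 6
n2.2 (O): min(9, 6, 4, 8) = 4
n2 (X): max(6, 4) = 6
root (O): min(4, 6) = 4
At root, O picks n1 (lowest: 4).
At n1, X picks n1.1 (highest: 4).
At n1.1, O picks n1.1.2 (lowest: 4).
Terminal value 4.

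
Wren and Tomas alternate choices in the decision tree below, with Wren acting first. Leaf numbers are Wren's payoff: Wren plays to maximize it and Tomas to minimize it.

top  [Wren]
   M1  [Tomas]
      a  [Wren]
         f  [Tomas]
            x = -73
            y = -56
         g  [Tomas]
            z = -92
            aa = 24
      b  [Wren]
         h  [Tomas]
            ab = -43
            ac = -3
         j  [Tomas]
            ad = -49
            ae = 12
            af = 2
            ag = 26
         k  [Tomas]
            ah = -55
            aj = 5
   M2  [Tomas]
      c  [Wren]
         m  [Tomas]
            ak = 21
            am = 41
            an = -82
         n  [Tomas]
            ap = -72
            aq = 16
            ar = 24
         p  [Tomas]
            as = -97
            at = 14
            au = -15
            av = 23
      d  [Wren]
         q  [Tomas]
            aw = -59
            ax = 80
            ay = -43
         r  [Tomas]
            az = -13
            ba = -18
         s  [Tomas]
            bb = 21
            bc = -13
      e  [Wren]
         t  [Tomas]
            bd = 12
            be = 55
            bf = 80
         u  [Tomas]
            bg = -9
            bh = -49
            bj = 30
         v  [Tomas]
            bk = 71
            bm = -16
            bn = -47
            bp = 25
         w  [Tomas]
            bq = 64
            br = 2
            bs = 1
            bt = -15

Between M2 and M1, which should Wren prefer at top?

m (Tomas): min(21, 41, -82) = -82
n (Tomas): min(-72, 16, 24) = -72
p (Tomas): min(-97, 14, -15, 23) = -97
c (Wren): max(-82, -72, -97) = -72
q (Tomas): min(-59, 80, -43) = -59
r (Tomas): min(-13, -18) = -18
s (Tomas): min(21, -13) = -13
d (Wren): max(-59, -18, -13) = -13
t (Tomas): min(12, 55, 80) = 12
u (Tomas): min(-9, -49, 30) = -49
v (Tomas): min(71, -16, -47, 25) = -47
w (Tomas): min(64, 2, 1, -15) = -15
e (Wren): max(12, -49, -47, -15) = 12
M2 (Tomas): min(-72, -13, 12) = -72
f (Tomas): min(-73, -56) = -73
g (Tomas): min(-92, 24) = -92
a (Wren): max(-73, -92) = -73
h (Tomas): min(-43, -3) = -43
j (Tomas): min(-49, 12, 2, 26) = -49
k (Tomas): min(-55, 5) = -55
b (Wren): max(-43, -49, -55) = -43
M1 (Tomas): min(-73, -43) = -73
Wren prefers the higher value; M2=-72, M1=-73. M2 is better since -72 > -73.

M2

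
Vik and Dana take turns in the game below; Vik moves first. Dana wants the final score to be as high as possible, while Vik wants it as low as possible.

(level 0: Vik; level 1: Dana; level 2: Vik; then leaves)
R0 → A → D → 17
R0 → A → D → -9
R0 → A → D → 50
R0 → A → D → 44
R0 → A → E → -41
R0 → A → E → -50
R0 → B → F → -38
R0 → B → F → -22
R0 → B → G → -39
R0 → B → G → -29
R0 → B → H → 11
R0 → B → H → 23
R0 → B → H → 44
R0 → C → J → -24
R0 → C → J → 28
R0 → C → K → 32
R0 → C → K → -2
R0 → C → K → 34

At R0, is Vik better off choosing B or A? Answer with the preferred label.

A

F (Vik): min(-38, -22) = -38
G (Vik): min(-39, -29) = -39
H (Vik): min(11, 23, 44) = 11
B (Dana): max(-38, -39, 11) = 11
D (Vik): min(17, -9, 50, 44) = -9
E (Vik): min(-41, -50) = -50
A (Dana): max(-9, -50) = -9
Vik prefers the lower value; B=11, A=-9. A is better since -9 < 11.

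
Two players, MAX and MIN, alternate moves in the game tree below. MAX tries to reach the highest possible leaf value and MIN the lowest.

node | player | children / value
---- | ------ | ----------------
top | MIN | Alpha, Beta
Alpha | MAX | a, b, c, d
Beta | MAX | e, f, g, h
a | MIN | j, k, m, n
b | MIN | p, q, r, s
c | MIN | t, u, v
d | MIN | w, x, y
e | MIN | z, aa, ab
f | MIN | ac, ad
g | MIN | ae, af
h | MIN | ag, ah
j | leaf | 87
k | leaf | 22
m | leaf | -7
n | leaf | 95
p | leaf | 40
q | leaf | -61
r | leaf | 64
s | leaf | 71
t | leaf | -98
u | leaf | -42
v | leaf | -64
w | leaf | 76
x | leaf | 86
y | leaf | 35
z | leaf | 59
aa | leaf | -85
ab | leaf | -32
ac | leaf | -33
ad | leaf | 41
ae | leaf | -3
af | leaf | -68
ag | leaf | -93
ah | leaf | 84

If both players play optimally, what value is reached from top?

-33

a (MIN): min(87, 22, -7, 95) = -7
b (MIN): min(40, -61, 64, 71) = -61
c (MIN): min(-98, -42, -64) = -98
d (MIN): min(76, 86, 35) = 35
Alpha (MAX): max(-7, -61, -98, 35) = 35
e (MIN): min(59, -85, -32) = -85
f (MIN): min(-33, 41) = -33
g (MIN): min(-3, -68) = -68
h (MIN): min(-93, 84) = -93
Beta (MAX): max(-85, -33, -68, -93) = -33
top (MIN): min(35, -33) = -33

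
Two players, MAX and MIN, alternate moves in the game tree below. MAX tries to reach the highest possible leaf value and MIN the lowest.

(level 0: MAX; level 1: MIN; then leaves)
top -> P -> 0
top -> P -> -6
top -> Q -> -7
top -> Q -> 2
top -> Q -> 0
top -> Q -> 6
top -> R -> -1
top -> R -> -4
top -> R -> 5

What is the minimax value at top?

P (MIN): min(0, -6) = -6
Q (MIN): min(-7, 2, 0, 6) = -7
R (MIN): min(-1, -4, 5) = -4
top (MAX): max(-6, -7, -4) = -4

-4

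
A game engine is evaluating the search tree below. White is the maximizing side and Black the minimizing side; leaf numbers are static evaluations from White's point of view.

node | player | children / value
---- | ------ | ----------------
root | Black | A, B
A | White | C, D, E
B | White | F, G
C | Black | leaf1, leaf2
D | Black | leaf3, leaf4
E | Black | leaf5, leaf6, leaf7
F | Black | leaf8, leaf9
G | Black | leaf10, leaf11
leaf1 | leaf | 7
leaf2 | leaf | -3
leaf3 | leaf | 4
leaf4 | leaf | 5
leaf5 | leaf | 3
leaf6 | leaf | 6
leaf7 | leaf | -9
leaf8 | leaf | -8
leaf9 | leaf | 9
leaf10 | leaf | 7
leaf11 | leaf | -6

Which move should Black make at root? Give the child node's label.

C (Black): min(7, -3) = -3
D (Black): min(4, 5) = 4
E (Black): min(3, 6, -9) = -9
A (White): max(-3, 4, -9) = 4
F (Black): min(-8, 9) = -8
G (Black): min(7, -6) = -6
B (White): max(-8, -6) = -6
root (Black): min(4, -6) = -6
Black at root wants the lowest of {A=4, B=-6}, so chooses B.

B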